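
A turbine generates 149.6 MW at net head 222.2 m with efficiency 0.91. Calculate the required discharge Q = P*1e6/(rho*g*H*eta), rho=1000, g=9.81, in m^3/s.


Q = 149.6 * 1e6 / (1000 * 9.81 * 222.2 * 0.91) = 75.4184 m^3/s


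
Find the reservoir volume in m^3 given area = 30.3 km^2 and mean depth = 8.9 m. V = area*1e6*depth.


V = 30.3 * 1e6 * 8.9 = 2.6967e+08 m^3


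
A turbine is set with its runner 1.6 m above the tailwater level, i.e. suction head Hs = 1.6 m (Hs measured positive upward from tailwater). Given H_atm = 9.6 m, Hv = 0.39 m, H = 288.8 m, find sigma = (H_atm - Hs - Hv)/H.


sigma = (9.6 - 1.6 - 0.39) / 288.8 = 0.0264


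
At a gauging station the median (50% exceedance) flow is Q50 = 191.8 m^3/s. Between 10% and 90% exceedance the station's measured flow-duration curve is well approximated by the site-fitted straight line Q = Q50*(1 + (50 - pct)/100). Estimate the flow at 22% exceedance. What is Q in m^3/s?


Q = 191.8 * (1 + (50 - 22)/100) = 245.5040 m^3/s


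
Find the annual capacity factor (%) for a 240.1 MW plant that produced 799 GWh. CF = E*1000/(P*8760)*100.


CF = 799 * 1000 / (240.1 * 8760) * 100 = 37.9884 %


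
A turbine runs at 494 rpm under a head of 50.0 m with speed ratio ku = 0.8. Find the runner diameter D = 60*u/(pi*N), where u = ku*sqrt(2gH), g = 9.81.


u = 0.8 * sqrt(2*9.81*50.0) = 25.0567 m/s
D = 60 * 25.0567 / (pi * 494) = 0.9687 m


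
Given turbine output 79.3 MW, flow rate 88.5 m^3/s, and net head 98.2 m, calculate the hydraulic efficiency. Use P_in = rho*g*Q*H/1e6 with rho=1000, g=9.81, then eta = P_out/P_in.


P_in = 1000 * 9.81 * 88.5 * 98.2 / 1e6 = 85.2558 MW
eta = 79.3 / 85.2558 = 0.9301


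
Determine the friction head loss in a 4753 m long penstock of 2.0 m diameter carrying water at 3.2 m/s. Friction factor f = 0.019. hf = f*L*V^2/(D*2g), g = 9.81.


hf = 0.019 * 4753 * 3.2^2 / (2.0 * 2 * 9.81) = 23.5664 m


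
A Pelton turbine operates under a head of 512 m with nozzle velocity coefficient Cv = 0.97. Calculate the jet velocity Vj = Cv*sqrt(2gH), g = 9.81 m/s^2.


Vj = 0.97 * sqrt(2*9.81*512) = 97.2201 m/s


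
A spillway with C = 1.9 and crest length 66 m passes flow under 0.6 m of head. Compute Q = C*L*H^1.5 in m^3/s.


Q = 1.9 * 66 * 0.6^1.5 = 58.2807 m^3/s


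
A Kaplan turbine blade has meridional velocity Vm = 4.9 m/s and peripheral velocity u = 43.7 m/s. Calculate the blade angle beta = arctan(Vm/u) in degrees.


beta = arctan(4.9 / 43.7) = 6.3977 degrees


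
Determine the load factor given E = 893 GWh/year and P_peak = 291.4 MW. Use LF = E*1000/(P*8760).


LF = 893 * 1000 / (291.4 * 8760) = 0.3498


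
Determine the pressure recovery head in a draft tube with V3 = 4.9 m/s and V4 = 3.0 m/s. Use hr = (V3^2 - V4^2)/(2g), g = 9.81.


hr = (4.9^2 - 3.0^2) / (2*9.81) = 0.7650 m


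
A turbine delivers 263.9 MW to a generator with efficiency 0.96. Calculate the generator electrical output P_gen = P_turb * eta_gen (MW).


P_gen = 263.9 * 0.96 = 253.3440 MW


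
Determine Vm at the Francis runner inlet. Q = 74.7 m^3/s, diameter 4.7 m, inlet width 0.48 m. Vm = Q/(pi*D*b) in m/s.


Vm = 74.7 / (pi * 4.7 * 0.48) = 10.5398 m/s


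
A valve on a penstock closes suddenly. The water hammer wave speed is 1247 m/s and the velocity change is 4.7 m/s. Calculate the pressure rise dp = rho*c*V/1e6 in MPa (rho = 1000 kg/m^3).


dp = 1000 * 1247 * 4.7 / 1e6 = 5.8609 MPa


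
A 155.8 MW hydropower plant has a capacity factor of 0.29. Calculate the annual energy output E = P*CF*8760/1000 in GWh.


E = 155.8 * 0.29 * 8760 / 1000 = 395.7943 GWh


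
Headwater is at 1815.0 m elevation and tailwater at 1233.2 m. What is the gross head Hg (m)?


Hg = 1815.0 - 1233.2 = 581.8000 m


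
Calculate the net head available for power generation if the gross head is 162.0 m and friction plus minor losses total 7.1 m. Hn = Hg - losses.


Hn = 162.0 - 7.1 = 154.9000 m


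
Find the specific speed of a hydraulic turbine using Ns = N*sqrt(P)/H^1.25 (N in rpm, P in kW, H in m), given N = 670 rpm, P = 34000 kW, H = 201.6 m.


Ns = 670 * 34000^0.5 / 201.6^1.25 = 162.6302


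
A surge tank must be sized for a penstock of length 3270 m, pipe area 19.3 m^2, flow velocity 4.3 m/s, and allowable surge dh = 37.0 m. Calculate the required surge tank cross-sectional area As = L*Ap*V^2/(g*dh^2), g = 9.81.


As = 3270 * 19.3 * 4.3^2 / (9.81 * 37.0^2) = 86.8899 m^2


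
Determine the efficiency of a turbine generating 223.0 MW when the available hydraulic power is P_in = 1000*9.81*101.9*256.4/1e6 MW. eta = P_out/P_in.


P_in = 1000 * 9.81 * 101.9 * 256.4 / 1e6 = 256.3074 MW
eta = 223.0 / 256.3074 = 0.8700


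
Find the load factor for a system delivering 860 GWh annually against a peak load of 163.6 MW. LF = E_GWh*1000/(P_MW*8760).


LF = 860 * 1000 / (163.6 * 8760) = 0.6001


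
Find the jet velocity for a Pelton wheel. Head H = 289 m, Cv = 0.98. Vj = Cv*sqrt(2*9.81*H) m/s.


Vj = 0.98 * sqrt(2*9.81*289) = 73.7946 m/s


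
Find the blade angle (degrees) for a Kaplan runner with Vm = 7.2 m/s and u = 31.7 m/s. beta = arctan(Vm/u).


beta = arctan(7.2 / 31.7) = 12.7965 degrees


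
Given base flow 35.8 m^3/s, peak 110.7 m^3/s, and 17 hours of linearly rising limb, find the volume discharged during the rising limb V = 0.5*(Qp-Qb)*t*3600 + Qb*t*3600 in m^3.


V = 0.5*(110.7 - 35.8)*17*3600 + 35.8*17*3600 = 4.4829e+06 m^3


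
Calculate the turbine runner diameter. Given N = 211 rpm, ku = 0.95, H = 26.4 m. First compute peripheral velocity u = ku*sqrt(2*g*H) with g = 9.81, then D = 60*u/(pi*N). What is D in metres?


u = 0.95 * sqrt(2*9.81*26.4) = 21.6210 m/s
D = 60 * 21.6210 / (pi * 211) = 1.9570 m


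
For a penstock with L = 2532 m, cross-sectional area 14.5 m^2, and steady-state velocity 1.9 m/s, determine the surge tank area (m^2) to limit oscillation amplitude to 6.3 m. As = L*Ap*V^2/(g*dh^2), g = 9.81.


As = 2532 * 14.5 * 1.9^2 / (9.81 * 6.3^2) = 340.3994 m^2


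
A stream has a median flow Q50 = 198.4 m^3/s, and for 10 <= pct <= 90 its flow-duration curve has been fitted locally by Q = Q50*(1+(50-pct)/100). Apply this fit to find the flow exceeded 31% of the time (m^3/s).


Q = 198.4 * (1 + (50 - 31)/100) = 236.0960 m^3/s


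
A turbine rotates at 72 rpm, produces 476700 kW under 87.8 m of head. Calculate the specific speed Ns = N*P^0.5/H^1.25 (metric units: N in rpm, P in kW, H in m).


Ns = 72 * 476700^0.5 / 87.8^1.25 = 184.9639


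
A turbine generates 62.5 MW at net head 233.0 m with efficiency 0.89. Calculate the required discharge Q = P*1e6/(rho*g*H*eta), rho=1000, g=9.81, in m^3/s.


Q = 62.5 * 1e6 / (1000 * 9.81 * 233.0 * 0.89) = 30.7231 m^3/s


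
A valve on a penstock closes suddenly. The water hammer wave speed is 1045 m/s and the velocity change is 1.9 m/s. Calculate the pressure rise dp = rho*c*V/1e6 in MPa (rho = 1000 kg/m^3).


dp = 1000 * 1045 * 1.9 / 1e6 = 1.9855 MPa


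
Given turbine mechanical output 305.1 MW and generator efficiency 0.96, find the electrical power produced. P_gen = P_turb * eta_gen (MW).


P_gen = 305.1 * 0.96 = 292.8960 MW


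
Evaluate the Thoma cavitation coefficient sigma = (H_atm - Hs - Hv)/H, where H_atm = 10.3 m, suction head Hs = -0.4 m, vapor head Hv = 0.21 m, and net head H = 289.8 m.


sigma = (10.3 - (-0.4) - 0.21) / 289.8 = 0.0362


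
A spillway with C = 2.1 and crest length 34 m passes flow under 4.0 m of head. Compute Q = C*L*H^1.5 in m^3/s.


Q = 2.1 * 34 * 4.0^1.5 = 571.2000 m^3/s


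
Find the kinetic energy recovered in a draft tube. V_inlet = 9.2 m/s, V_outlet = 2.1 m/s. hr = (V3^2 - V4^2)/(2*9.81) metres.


hr = (9.2^2 - 2.1^2) / (2*9.81) = 4.0892 m


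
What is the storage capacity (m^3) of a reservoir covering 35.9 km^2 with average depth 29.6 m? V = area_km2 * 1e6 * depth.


V = 35.9 * 1e6 * 29.6 = 1.0626e+09 m^3


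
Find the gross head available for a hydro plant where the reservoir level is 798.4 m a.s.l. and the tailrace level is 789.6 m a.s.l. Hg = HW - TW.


Hg = 798.4 - 789.6 = 8.8000 m


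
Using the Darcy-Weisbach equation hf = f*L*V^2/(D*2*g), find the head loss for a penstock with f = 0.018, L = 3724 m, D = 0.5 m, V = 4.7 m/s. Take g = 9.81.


hf = 0.018 * 3724 * 4.7^2 / (0.5 * 2 * 9.81) = 150.9416 m


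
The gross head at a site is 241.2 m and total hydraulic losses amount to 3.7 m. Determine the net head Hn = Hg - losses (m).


Hn = 241.2 - 3.7 = 237.5000 m


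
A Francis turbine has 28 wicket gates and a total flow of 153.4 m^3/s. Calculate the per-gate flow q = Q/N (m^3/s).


q = 153.4 / 28 = 5.4786 m^3/s


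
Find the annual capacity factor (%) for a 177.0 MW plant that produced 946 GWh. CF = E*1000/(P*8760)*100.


CF = 946 * 1000 / (177.0 * 8760) * 100 = 61.0118 %


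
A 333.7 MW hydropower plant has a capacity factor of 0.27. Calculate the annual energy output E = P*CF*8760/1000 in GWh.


E = 333.7 * 0.27 * 8760 / 1000 = 789.2672 GWh


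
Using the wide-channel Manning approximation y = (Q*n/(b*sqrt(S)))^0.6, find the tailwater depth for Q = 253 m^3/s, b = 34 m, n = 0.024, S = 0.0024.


y = (253 * 0.024 / (34 * 0.0024^0.5))^0.6 = 2.1729 m


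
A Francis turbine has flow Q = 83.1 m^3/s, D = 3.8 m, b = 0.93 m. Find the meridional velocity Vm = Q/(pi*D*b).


Vm = 83.1 / (pi * 3.8 * 0.93) = 7.4849 m/s


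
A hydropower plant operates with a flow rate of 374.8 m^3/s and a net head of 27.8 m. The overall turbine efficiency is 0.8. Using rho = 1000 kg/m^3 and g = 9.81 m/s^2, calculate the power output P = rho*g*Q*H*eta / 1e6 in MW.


P = 1000 * 9.81 * 374.8 * 27.8 * 0.8 / 1e6 = 81.7718 MW


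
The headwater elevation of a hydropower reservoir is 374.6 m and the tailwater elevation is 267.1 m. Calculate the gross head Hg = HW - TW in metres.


Hg = 374.6 - 267.1 = 107.5000 m


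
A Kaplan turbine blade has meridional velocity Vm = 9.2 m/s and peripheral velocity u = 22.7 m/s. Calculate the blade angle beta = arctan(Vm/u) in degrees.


beta = arctan(9.2 / 22.7) = 22.0620 degrees


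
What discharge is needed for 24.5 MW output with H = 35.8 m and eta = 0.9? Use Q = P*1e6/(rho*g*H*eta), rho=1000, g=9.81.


Q = 24.5 * 1e6 / (1000 * 9.81 * 35.8 * 0.9) = 77.5125 m^3/s


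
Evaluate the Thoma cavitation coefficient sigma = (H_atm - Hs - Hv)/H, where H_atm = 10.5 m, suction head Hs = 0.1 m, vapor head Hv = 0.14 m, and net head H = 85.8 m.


sigma = (10.5 - 0.1 - 0.14) / 85.8 = 0.1196


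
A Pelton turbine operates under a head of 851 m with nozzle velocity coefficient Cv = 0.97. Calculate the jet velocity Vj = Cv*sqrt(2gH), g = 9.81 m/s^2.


Vj = 0.97 * sqrt(2*9.81*851) = 125.3389 m/s


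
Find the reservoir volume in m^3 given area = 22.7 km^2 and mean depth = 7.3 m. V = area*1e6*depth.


V = 22.7 * 1e6 * 7.3 = 1.6571e+08 m^3


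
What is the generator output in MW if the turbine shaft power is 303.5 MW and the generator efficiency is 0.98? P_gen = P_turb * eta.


P_gen = 303.5 * 0.98 = 297.4300 MW


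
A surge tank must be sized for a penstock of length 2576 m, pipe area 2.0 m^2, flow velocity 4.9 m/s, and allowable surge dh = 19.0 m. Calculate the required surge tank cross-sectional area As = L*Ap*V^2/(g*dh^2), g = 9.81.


As = 2576 * 2.0 * 4.9^2 / (9.81 * 19.0^2) = 34.9295 m^2


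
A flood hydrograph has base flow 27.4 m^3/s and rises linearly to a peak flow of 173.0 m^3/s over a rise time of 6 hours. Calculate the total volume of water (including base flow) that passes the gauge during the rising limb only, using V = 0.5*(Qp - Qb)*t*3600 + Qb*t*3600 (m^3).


V = 0.5*(173.0 - 27.4)*6*3600 + 27.4*6*3600 = 2.1643e+06 m^3


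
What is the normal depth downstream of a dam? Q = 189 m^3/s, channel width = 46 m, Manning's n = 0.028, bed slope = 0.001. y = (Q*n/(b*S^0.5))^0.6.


y = (189 * 0.028 / (46 * 0.001^0.5))^0.6 = 2.1703 m


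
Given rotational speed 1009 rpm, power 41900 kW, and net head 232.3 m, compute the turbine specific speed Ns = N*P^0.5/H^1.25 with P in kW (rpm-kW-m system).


Ns = 1009 * 41900^0.5 / 232.3^1.25 = 227.7386


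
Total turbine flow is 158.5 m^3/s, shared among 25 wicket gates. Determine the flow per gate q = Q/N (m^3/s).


q = 158.5 / 25 = 6.3400 m^3/s


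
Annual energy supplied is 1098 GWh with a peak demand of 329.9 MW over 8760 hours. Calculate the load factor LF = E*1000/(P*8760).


LF = 1098 * 1000 / (329.9 * 8760) = 0.3799


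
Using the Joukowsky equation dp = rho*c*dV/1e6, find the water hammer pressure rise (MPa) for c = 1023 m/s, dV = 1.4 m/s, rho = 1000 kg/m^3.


dp = 1000 * 1023 * 1.4 / 1e6 = 1.4322 MPa


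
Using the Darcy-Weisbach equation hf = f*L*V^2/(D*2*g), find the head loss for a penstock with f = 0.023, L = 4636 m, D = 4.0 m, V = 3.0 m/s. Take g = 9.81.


hf = 0.023 * 4636 * 3.0^2 / (4.0 * 2 * 9.81) = 12.2280 m


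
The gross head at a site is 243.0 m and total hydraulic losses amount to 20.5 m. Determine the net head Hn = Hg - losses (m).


Hn = 243.0 - 20.5 = 222.5000 m


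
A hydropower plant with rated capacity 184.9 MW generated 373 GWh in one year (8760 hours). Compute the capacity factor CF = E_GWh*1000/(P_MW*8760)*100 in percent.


CF = 373 * 1000 / (184.9 * 8760) * 100 = 23.0286 %


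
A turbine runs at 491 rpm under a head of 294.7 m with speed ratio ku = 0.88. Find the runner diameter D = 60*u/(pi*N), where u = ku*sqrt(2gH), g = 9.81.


u = 0.88 * sqrt(2*9.81*294.7) = 66.9148 m/s
D = 60 * 66.9148 / (pi * 491) = 2.6028 m


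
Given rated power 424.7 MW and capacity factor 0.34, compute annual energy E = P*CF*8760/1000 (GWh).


E = 424.7 * 0.34 * 8760 / 1000 = 1264.9265 GWh


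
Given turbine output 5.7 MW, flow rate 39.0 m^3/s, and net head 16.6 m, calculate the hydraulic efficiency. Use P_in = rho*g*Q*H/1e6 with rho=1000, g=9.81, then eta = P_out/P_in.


P_in = 1000 * 9.81 * 39.0 * 16.6 / 1e6 = 6.3510 MW
eta = 5.7 / 6.3510 = 0.8975


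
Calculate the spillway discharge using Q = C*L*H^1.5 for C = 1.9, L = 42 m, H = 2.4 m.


Q = 1.9 * 42 * 2.4^1.5 = 296.7015 m^3/s


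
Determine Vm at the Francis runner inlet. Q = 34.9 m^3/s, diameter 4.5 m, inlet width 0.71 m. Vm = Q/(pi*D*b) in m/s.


Vm = 34.9 / (pi * 4.5 * 0.71) = 3.4770 m/s


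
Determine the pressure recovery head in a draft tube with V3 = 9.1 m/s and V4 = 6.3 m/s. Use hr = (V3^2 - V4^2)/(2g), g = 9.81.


hr = (9.1^2 - 6.3^2) / (2*9.81) = 2.1978 m


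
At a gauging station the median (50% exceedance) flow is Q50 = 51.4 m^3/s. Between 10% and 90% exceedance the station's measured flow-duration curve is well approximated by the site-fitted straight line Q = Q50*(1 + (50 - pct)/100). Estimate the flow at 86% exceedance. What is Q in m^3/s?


Q = 51.4 * (1 + (50 - 86)/100) = 32.8960 m^3/s


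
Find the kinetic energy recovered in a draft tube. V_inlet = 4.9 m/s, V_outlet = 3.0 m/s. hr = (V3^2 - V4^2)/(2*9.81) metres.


hr = (4.9^2 - 3.0^2) / (2*9.81) = 0.7650 m


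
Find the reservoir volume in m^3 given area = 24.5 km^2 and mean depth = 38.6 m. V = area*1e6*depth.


V = 24.5 * 1e6 * 38.6 = 9.4570e+08 m^3


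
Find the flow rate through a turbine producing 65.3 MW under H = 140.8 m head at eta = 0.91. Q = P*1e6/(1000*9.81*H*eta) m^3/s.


Q = 65.3 * 1e6 / (1000 * 9.81 * 140.8 * 0.91) = 51.9517 m^3/s


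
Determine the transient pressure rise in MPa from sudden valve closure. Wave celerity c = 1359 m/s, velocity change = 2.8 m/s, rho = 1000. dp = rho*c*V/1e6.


dp = 1000 * 1359 * 2.8 / 1e6 = 3.8052 MPa


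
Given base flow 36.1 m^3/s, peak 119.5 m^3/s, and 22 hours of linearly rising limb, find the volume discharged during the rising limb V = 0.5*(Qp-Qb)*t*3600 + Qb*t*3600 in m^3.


V = 0.5*(119.5 - 36.1)*22*3600 + 36.1*22*3600 = 6.1618e+06 m^3


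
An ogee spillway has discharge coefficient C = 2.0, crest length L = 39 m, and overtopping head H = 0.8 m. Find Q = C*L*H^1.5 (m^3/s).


Q = 2.0 * 39 * 0.8^1.5 = 55.8123 m^3/s


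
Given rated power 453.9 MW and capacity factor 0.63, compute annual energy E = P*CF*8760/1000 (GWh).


E = 453.9 * 0.63 * 8760 / 1000 = 2504.9833 GWh


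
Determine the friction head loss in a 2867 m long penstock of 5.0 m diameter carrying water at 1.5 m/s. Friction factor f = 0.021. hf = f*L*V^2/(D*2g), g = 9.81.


hf = 0.021 * 2867 * 1.5^2 / (5.0 * 2 * 9.81) = 1.3809 m


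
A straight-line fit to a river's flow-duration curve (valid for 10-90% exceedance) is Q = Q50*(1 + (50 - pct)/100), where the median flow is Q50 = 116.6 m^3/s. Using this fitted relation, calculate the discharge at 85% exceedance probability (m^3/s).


Q = 116.6 * (1 + (50 - 85)/100) = 75.7900 m^3/s


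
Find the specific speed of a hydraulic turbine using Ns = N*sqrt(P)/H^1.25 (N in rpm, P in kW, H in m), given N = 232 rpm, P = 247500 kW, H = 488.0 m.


Ns = 232 * 247500^0.5 / 488.0^1.25 = 50.3212


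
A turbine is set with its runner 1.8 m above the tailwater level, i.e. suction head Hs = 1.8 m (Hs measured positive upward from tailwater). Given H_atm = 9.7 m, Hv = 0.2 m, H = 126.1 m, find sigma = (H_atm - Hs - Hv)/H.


sigma = (9.7 - 1.8 - 0.2) / 126.1 = 0.0611


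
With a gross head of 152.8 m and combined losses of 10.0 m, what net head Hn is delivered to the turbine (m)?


Hn = 152.8 - 10.0 = 142.8000 m


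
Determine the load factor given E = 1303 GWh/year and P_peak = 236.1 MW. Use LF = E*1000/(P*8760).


LF = 1303 * 1000 / (236.1 * 8760) = 0.6300


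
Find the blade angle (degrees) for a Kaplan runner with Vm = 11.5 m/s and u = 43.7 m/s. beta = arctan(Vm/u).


beta = arctan(11.5 / 43.7) = 14.7436 degrees


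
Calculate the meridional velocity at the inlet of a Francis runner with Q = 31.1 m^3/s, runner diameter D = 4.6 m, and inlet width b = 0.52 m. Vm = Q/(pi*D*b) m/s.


Vm = 31.1 / (pi * 4.6 * 0.52) = 4.1386 m/s


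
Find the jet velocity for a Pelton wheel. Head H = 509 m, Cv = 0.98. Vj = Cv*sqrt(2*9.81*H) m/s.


Vj = 0.98 * sqrt(2*9.81*509) = 97.9342 m/s


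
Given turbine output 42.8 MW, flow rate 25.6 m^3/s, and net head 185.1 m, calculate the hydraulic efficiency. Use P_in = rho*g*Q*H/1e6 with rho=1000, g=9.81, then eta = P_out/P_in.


P_in = 1000 * 9.81 * 25.6 * 185.1 / 1e6 = 46.4853 MW
eta = 42.8 / 46.4853 = 0.9207


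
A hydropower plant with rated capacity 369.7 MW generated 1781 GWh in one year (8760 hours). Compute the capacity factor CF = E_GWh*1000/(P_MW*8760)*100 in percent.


CF = 1781 * 1000 / (369.7 * 8760) * 100 = 54.9934 %


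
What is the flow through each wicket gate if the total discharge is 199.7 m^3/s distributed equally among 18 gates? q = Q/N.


q = 199.7 / 18 = 11.0944 m^3/s


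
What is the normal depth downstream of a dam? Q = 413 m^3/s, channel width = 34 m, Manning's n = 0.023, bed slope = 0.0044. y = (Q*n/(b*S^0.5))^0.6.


y = (413 * 0.023 / (34 * 0.0044^0.5))^0.6 = 2.3696 m


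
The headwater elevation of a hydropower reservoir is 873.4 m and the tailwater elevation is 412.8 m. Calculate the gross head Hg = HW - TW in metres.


Hg = 873.4 - 412.8 = 460.6000 m


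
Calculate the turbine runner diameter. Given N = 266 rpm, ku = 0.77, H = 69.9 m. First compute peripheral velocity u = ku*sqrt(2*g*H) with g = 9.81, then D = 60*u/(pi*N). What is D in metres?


u = 0.77 * sqrt(2*9.81*69.9) = 28.5154 m/s
D = 60 * 28.5154 / (pi * 266) = 2.0474 m


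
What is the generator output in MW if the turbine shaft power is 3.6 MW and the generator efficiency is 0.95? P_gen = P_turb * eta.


P_gen = 3.6 * 0.95 = 3.4200 MW


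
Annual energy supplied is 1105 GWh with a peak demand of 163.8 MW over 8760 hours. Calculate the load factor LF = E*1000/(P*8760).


LF = 1105 * 1000 / (163.8 * 8760) = 0.7701


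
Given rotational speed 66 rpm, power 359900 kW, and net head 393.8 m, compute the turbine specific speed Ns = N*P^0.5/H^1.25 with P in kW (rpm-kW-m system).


Ns = 66 * 359900^0.5 / 393.8^1.25 = 22.5705


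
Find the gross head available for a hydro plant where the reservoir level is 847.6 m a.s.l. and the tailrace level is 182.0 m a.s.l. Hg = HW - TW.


Hg = 847.6 - 182.0 = 665.6000 m


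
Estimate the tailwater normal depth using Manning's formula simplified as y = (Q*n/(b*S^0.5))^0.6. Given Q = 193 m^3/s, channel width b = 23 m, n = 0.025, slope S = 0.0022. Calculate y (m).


y = (193 * 0.025 / (23 * 0.0022^0.5))^0.6 = 2.4566 m


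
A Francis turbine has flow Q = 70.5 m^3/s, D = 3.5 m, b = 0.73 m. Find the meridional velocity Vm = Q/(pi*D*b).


Vm = 70.5 / (pi * 3.5 * 0.73) = 8.7831 m/s


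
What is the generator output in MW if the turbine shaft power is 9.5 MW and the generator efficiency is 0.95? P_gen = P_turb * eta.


P_gen = 9.5 * 0.95 = 9.0250 MW


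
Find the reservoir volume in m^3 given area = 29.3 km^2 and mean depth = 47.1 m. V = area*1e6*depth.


V = 29.3 * 1e6 * 47.1 = 1.3800e+09 m^3


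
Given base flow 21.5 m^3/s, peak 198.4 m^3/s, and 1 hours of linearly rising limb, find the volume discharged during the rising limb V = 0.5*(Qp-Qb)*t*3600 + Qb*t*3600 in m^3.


V = 0.5*(198.4 - 21.5)*1*3600 + 21.5*1*3600 = 395820.0000 m^3


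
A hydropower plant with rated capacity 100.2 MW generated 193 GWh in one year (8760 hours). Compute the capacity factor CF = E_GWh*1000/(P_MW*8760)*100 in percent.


CF = 193 * 1000 / (100.2 * 8760) * 100 = 21.9880 %


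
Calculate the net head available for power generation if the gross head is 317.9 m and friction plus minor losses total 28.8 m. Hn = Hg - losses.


Hn = 317.9 - 28.8 = 289.1000 m


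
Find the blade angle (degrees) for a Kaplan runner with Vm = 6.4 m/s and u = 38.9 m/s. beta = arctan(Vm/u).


beta = arctan(6.4 / 38.9) = 9.3429 degrees


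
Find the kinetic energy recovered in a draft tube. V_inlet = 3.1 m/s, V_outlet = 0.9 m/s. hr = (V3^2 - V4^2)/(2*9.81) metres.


hr = (3.1^2 - 0.9^2) / (2*9.81) = 0.4485 m


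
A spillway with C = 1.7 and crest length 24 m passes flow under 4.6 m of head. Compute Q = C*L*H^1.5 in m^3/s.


Q = 1.7 * 24 * 4.6^1.5 = 402.5288 m^3/s


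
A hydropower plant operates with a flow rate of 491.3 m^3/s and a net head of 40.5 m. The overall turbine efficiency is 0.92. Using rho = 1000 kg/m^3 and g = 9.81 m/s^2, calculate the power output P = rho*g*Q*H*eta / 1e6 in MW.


P = 1000 * 9.81 * 491.3 * 40.5 * 0.92 / 1e6 = 179.5803 MW


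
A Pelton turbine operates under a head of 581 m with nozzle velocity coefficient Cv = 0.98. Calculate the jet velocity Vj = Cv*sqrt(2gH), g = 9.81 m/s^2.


Vj = 0.98 * sqrt(2*9.81*581) = 104.6318 m/s


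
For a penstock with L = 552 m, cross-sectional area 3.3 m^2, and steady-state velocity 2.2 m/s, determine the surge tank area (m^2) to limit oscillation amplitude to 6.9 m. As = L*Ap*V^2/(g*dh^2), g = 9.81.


As = 552 * 3.3 * 2.2^2 / (9.81 * 6.9^2) = 18.8769 m^2


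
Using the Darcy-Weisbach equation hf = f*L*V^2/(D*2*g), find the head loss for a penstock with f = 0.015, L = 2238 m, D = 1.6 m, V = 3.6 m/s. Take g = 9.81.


hf = 0.015 * 2238 * 3.6^2 / (1.6 * 2 * 9.81) = 13.8592 m


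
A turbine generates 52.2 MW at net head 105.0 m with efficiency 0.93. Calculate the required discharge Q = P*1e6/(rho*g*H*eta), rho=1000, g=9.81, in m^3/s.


Q = 52.2 * 1e6 / (1000 * 9.81 * 105.0 * 0.93) = 54.4916 m^3/s


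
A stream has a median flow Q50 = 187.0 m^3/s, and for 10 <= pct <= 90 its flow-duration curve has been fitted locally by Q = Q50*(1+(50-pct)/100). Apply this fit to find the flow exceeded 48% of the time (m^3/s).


Q = 187.0 * (1 + (50 - 48)/100) = 190.7400 m^3/s


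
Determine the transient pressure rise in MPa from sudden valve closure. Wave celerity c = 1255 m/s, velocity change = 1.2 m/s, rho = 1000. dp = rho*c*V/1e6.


dp = 1000 * 1255 * 1.2 / 1e6 = 1.5060 MPa


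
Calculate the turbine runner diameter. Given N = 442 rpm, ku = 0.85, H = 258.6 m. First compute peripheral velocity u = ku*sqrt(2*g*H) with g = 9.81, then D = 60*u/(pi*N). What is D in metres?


u = 0.85 * sqrt(2*9.81*258.6) = 60.5456 m/s
D = 60 * 60.5456 / (pi * 442) = 2.6161 m


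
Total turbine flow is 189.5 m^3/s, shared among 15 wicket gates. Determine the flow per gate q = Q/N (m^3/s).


q = 189.5 / 15 = 12.6333 m^3/s


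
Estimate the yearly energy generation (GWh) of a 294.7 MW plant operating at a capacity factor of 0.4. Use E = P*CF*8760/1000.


E = 294.7 * 0.4 * 8760 / 1000 = 1032.6288 GWh


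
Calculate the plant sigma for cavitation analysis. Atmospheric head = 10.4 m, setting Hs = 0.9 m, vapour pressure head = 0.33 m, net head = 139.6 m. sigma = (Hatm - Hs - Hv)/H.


sigma = (10.4 - 0.9 - 0.33) / 139.6 = 0.0657


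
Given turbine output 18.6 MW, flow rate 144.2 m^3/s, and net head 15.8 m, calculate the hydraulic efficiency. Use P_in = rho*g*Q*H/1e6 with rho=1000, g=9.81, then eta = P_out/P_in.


P_in = 1000 * 9.81 * 144.2 * 15.8 / 1e6 = 22.3507 MW
eta = 18.6 / 22.3507 = 0.8322


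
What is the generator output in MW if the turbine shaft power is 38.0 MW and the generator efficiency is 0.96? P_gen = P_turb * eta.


P_gen = 38.0 * 0.96 = 36.4800 MW


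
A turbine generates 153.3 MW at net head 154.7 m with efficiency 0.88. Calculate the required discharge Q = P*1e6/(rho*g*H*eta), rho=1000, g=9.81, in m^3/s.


Q = 153.3 * 1e6 / (1000 * 9.81 * 154.7 * 0.88) = 114.7890 m^3/s


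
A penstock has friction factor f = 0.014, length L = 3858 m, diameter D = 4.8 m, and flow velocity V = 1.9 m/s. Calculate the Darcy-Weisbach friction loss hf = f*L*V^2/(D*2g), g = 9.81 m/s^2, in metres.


hf = 0.014 * 3858 * 1.9^2 / (4.8 * 2 * 9.81) = 2.0704 m


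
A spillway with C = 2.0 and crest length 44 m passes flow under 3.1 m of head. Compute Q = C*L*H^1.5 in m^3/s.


Q = 2.0 * 44 * 3.1^1.5 = 480.3140 m^3/s


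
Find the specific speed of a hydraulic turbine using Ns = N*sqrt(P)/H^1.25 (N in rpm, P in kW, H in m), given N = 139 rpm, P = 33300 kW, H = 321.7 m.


Ns = 139 * 33300^0.5 / 321.7^1.25 = 18.6176


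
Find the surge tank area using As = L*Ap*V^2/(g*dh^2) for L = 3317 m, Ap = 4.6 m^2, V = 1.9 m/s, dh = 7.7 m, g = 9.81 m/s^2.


As = 3317 * 4.6 * 1.9^2 / (9.81 * 7.7^2) = 94.7022 m^2


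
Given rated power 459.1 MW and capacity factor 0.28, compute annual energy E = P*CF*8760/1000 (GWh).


E = 459.1 * 0.28 * 8760 / 1000 = 1126.0805 GWh


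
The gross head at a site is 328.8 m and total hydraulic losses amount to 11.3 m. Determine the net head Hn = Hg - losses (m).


Hn = 328.8 - 11.3 = 317.5000 m


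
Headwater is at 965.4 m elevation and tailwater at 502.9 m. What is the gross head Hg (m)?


Hg = 965.4 - 502.9 = 462.5000 m


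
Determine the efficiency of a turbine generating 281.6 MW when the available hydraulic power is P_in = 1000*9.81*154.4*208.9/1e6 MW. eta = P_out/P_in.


P_in = 1000 * 9.81 * 154.4 * 208.9 / 1e6 = 316.4133 MW
eta = 281.6 / 316.4133 = 0.8900


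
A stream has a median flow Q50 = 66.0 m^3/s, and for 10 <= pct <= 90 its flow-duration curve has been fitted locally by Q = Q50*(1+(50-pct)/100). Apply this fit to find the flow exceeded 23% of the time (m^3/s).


Q = 66.0 * (1 + (50 - 23)/100) = 83.8200 m^3/s


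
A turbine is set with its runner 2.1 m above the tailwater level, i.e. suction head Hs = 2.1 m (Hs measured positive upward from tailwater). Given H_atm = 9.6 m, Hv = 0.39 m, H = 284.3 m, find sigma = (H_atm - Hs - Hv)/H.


sigma = (9.6 - 2.1 - 0.39) / 284.3 = 0.0250


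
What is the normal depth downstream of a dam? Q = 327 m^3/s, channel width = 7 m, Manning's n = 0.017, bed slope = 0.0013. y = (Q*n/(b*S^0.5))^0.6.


y = (327 * 0.017 / (7 * 0.0013^0.5))^0.6 = 6.3938 m


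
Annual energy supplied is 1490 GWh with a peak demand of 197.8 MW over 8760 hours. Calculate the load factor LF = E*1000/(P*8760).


LF = 1490 * 1000 / (197.8 * 8760) = 0.8599


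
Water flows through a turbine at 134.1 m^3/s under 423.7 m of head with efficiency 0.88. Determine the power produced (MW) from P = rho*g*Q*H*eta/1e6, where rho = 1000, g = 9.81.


P = 1000 * 9.81 * 134.1 * 423.7 * 0.88 / 1e6 = 490.4999 MW


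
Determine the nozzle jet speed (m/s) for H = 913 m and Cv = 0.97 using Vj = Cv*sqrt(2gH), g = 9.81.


Vj = 0.97 * sqrt(2*9.81*913) = 129.8245 m/s


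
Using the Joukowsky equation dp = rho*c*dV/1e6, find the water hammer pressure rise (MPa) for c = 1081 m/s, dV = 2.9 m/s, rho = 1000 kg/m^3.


dp = 1000 * 1081 * 2.9 / 1e6 = 3.1349 MPa


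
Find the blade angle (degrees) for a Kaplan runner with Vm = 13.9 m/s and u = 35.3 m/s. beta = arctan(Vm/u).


beta = arctan(13.9 / 35.3) = 21.4929 degrees


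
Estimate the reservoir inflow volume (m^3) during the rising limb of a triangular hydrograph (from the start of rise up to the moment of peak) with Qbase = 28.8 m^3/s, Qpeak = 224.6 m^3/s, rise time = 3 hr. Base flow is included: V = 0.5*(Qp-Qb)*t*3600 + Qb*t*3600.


V = 0.5*(224.6 - 28.8)*3*3600 + 28.8*3*3600 = 1.3684e+06 m^3


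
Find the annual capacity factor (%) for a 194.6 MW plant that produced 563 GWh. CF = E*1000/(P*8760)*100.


CF = 563 * 1000 / (194.6 * 8760) * 100 = 33.0264 %


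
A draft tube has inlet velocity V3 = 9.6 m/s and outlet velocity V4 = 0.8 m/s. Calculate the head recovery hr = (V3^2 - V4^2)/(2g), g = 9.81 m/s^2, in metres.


hr = (9.6^2 - 0.8^2) / (2*9.81) = 4.6646 m


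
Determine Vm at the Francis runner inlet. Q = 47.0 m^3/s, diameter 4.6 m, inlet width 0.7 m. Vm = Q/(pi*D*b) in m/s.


Vm = 47.0 / (pi * 4.6 * 0.7) = 4.6461 m/s


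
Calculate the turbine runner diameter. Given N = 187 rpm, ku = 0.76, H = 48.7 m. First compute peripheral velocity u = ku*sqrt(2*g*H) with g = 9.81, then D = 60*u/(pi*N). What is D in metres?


u = 0.76 * sqrt(2*9.81*48.7) = 23.4924 m/s
D = 60 * 23.4924 / (pi * 187) = 2.3993 m


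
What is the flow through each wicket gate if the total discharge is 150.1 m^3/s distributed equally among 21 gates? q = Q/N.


q = 150.1 / 21 = 7.1476 m^3/s


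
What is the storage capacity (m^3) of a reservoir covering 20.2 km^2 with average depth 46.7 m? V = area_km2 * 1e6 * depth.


V = 20.2 * 1e6 * 46.7 = 9.4334e+08 m^3


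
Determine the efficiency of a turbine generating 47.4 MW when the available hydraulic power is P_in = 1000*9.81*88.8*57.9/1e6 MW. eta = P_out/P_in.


P_in = 1000 * 9.81 * 88.8 * 57.9 / 1e6 = 50.4383 MW
eta = 47.4 / 50.4383 = 0.9398


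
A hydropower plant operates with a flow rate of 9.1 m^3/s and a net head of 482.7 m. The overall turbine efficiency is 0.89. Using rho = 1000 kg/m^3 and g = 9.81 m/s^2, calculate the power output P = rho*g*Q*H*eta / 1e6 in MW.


P = 1000 * 9.81 * 9.1 * 482.7 * 0.89 / 1e6 = 38.3511 MW


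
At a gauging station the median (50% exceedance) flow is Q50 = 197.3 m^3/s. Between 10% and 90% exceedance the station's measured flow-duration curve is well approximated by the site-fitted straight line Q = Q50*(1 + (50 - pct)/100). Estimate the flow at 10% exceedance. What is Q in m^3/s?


Q = 197.3 * (1 + (50 - 10)/100) = 276.2200 m^3/s


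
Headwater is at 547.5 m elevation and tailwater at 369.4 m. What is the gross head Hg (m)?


Hg = 547.5 - 369.4 = 178.1000 m


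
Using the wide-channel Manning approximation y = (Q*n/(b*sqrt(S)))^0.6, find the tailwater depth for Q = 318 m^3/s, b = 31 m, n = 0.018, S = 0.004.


y = (318 * 0.018 / (31 * 0.004^0.5))^0.6 = 1.9019 m


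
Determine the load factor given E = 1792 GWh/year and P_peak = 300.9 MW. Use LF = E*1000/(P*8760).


LF = 1792 * 1000 / (300.9 * 8760) = 0.6798


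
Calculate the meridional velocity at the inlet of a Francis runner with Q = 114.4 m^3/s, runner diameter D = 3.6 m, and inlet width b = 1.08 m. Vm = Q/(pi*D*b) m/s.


Vm = 114.4 / (pi * 3.6 * 1.08) = 9.3659 m/s


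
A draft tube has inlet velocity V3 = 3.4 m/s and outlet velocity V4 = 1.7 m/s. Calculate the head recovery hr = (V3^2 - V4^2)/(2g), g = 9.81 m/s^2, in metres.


hr = (3.4^2 - 1.7^2) / (2*9.81) = 0.4419 m


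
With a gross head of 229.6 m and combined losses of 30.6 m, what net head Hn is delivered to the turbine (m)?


Hn = 229.6 - 30.6 = 199.0000 m


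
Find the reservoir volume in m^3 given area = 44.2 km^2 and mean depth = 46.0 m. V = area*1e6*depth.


V = 44.2 * 1e6 * 46.0 = 2.0332e+09 m^3


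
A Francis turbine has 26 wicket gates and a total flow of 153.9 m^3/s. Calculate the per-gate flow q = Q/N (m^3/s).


q = 153.9 / 26 = 5.9192 m^3/s


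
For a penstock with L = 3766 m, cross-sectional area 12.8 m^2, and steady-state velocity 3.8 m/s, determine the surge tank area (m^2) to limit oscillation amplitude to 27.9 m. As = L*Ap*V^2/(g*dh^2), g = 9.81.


As = 3766 * 12.8 * 3.8^2 / (9.81 * 27.9^2) = 91.1549 m^2


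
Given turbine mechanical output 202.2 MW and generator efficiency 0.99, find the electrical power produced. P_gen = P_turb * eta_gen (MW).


P_gen = 202.2 * 0.99 = 200.1780 MW


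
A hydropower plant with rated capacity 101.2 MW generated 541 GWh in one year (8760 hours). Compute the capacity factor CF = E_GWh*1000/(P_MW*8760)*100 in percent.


CF = 541 * 1000 / (101.2 * 8760) * 100 = 61.0257 %


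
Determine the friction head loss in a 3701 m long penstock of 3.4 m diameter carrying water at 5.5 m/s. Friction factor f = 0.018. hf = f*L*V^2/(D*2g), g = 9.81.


hf = 0.018 * 3701 * 5.5^2 / (3.4 * 2 * 9.81) = 30.2092 m


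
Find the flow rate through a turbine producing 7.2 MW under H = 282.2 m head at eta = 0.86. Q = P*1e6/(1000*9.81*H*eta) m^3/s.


Q = 7.2 * 1e6 / (1000 * 9.81 * 282.2 * 0.86) = 3.0242 m^3/s


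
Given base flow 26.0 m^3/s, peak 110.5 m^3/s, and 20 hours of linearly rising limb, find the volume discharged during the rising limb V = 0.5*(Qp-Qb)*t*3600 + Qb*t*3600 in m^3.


V = 0.5*(110.5 - 26.0)*20*3600 + 26.0*20*3600 = 4.9140e+06 m^3


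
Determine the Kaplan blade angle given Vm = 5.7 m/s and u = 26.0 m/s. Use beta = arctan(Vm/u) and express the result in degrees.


beta = arctan(5.7 / 26.0) = 12.3654 degrees


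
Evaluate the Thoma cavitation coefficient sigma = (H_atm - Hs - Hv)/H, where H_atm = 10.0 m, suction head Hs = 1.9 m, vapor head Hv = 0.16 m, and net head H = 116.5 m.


sigma = (10.0 - 1.9 - 0.16) / 116.5 = 0.0682


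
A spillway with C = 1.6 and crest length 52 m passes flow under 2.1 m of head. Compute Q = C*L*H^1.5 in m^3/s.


Q = 1.6 * 52 * 2.1^1.5 = 253.1933 m^3/s


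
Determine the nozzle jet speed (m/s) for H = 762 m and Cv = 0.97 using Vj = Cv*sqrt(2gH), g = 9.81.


Vj = 0.97 * sqrt(2*9.81*762) = 118.6038 m/s


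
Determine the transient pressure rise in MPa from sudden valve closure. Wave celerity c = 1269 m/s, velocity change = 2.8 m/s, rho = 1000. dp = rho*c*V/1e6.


dp = 1000 * 1269 * 2.8 / 1e6 = 3.5532 MPa


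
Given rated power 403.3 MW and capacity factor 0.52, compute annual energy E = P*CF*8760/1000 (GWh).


E = 403.3 * 0.52 * 8760 / 1000 = 1837.1122 GWh


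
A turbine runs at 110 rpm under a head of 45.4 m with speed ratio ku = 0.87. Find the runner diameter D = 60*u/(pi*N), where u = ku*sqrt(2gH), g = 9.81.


u = 0.87 * sqrt(2*9.81*45.4) = 25.9655 m/s
D = 60 * 25.9655 / (pi * 110) = 4.5082 m


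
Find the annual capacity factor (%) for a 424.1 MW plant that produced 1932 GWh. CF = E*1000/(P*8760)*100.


CF = 1932 * 1000 / (424.1 * 8760) * 100 = 52.0038 %


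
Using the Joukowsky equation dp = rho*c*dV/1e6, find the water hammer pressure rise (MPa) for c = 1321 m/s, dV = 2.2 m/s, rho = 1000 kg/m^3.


dp = 1000 * 1321 * 2.2 / 1e6 = 2.9062 MPa


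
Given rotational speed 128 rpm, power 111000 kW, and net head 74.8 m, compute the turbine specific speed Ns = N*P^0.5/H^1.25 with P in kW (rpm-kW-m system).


Ns = 128 * 111000^0.5 / 74.8^1.25 = 193.8628


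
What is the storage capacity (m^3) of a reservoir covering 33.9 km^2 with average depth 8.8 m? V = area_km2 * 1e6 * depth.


V = 33.9 * 1e6 * 8.8 = 2.9832e+08 m^3


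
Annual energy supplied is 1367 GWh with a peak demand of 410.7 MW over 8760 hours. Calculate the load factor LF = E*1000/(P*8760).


LF = 1367 * 1000 / (410.7 * 8760) = 0.3800


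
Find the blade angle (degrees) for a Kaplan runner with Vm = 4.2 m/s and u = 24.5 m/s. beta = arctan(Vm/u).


beta = arctan(4.2 / 24.5) = 9.7276 degrees


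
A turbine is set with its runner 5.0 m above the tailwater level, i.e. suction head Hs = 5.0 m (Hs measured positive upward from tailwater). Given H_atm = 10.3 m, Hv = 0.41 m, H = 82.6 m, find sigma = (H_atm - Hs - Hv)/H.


sigma = (10.3 - 5.0 - 0.41) / 82.6 = 0.0592


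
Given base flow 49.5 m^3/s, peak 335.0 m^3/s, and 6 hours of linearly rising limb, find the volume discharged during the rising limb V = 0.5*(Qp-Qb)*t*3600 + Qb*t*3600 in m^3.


V = 0.5*(335.0 - 49.5)*6*3600 + 49.5*6*3600 = 4.1526e+06 m^3


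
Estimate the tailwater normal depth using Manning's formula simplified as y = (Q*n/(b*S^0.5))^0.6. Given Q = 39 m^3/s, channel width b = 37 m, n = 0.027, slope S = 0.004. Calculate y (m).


y = (39 * 0.027 / (37 * 0.004^0.5))^0.6 = 0.6193 m


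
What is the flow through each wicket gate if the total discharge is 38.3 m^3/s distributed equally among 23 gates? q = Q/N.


q = 38.3 / 23 = 1.6652 m^3/s


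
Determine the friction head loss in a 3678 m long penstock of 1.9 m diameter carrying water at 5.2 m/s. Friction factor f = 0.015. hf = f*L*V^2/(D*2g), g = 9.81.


hf = 0.015 * 3678 * 5.2^2 / (1.9 * 2 * 9.81) = 40.0182 m


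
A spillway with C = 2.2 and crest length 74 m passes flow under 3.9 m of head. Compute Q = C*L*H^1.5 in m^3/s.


Q = 2.2 * 74 * 3.9^1.5 = 1253.8665 m^3/s


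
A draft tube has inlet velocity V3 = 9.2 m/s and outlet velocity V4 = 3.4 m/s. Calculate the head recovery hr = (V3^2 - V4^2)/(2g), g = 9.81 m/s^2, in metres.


hr = (9.2^2 - 3.4^2) / (2*9.81) = 3.7248 m


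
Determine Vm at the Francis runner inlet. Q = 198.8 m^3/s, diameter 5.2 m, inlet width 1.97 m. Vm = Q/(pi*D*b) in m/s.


Vm = 198.8 / (pi * 5.2 * 1.97) = 6.1773 m/s


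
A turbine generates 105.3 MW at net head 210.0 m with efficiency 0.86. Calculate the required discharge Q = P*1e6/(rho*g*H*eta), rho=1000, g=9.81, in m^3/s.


Q = 105.3 * 1e6 / (1000 * 9.81 * 210.0 * 0.86) = 59.4349 m^3/s


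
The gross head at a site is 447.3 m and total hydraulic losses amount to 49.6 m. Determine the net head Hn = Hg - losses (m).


Hn = 447.3 - 49.6 = 397.7000 m


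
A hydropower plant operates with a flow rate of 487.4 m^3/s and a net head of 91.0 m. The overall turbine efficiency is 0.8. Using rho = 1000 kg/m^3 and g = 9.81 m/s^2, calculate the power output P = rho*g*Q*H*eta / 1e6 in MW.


P = 1000 * 9.81 * 487.4 * 91.0 * 0.8 / 1e6 = 348.0855 MW


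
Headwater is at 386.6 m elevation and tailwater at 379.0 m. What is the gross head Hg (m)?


Hg = 386.6 - 379.0 = 7.6000 m


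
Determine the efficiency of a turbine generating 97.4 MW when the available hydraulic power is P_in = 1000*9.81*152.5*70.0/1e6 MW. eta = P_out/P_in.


P_in = 1000 * 9.81 * 152.5 * 70.0 / 1e6 = 104.7218 MW
eta = 97.4 / 104.7218 = 0.9301


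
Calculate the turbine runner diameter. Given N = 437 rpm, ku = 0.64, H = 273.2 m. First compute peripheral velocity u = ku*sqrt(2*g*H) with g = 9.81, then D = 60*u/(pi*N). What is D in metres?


u = 0.64 * sqrt(2*9.81*273.2) = 46.8565 m/s
D = 60 * 46.8565 / (pi * 437) = 2.0478 m


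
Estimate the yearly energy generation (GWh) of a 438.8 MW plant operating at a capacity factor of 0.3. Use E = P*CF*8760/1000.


E = 438.8 * 0.3 * 8760 / 1000 = 1153.1664 GWh
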